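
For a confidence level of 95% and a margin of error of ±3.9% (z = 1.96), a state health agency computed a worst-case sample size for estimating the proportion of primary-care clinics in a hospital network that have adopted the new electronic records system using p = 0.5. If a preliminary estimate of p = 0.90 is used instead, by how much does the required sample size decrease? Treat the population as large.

404

Conservative (p = 0.5): n = 1.96² × 0.25 / 0.039² ≈ 631.43 → 632.
Using p = 0.90: p(1−p) = 0.0900, so n = 1.96² × 0.0900 / 0.039² ≈ 227.31 → 228.
Reduction: 632 − 228 = 404.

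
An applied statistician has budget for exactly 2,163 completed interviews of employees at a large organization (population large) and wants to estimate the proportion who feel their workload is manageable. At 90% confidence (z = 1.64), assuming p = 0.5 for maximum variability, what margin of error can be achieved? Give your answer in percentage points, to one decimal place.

SE(p̂) = √[p(1−p)/n] = √[0.2500/2163] = 0.01075.
E = z × SE = 1.64 × 0.01075 = 0.01763, or 1.8 percentage points.

1.8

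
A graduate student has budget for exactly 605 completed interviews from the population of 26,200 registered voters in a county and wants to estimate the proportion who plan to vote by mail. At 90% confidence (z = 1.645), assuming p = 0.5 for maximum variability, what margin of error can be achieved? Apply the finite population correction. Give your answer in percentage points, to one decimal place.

Finite-population factor: (N−n)/(N−1) = (26200−605)/(26200−1) = 0.9769.
SE(p̂) = √[p(1−p)/n · (N−n)/(N−1)] = √[0.2500/605 × 0.9769] = 0.02009.
E = z × SE = 1.645 × 0.02009 = 0.03305 ≈ 3.3 percentage points.

3.3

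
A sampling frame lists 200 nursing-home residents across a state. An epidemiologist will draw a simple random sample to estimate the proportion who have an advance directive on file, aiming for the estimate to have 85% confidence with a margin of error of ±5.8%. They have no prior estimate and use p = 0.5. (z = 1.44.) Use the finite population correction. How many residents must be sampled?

88

Unadjusted: n₀ = 1.44² × 0.50 × 0.50 / 0.058² ≈ 154.10, so n₀ = 155.
Finite population correction with N = 200: n = n₀ / (1 + (n₀−1)/N) = 155 / (1 + 154/200) = 155 / 1.7700 ≈ 87.57.
Rounding up, n = 88.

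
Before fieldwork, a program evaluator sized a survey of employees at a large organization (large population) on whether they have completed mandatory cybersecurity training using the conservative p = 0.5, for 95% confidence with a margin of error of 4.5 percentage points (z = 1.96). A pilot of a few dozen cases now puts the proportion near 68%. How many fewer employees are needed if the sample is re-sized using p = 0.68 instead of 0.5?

Conservative (p = 0.5): n = 1.96² × 0.25 / 0.045² ≈ 474.27 → 475.
Using p = 0.68: p(1−p) = 0.2176, so n = 1.96² × 0.2176 / 0.045² ≈ 412.81 → 413.
Reduction: 475 − 413 = 62.

62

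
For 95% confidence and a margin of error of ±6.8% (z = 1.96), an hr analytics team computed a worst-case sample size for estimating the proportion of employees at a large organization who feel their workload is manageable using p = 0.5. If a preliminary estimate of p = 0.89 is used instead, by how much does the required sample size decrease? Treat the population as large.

Conservative (p = 0.5): n = 1.96² × 0.25 / 0.068² ≈ 207.70 → 208.
Using p = 0.89: p(1−p) = 0.0979, so n = 1.96² × 0.0979 / 0.068² ≈ 81.33 → 82.
Reduction: 208 − 82 = 126.

126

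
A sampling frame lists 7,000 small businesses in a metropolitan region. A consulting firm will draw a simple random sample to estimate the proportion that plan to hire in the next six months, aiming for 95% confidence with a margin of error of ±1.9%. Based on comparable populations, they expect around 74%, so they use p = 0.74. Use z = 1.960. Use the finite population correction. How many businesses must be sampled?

1585

Unadjusted: n₀ = 1.960² × 0.74 × 0.26 / 0.019² ≈ 2047.43, so n₀ = 2048.
Finite population correction with N = 7,000: n = n₀ / (1 + (n₀−1)/N) = 2048 / (1 + 2047/7000) = 2048 / 1.2924 ≈ 1584.61.
Rounding up, n = 1585.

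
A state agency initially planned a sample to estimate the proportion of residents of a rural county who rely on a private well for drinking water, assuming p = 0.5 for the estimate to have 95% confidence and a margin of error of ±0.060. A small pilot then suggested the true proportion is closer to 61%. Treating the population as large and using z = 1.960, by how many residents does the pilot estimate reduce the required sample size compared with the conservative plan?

13

Conservative (p = 0.5): n = 1.960² × 0.25 / 0.060² ≈ 266.78 → 267.
Using p = 0.61: p(1−p) = 0.2379, so n = 1.960² × 0.2379 / 0.060² ≈ 253.87 → 254.
Reduction: 267 − 254 = 13.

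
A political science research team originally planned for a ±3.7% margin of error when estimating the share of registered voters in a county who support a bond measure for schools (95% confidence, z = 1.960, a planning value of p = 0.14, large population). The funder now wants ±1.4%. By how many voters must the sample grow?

2022

At ±3.7%: n = 1.960² × 0.1204 / 0.037² ≈ 337.86 → 338.
At ±1.4%: n = 1.960² × 0.1204 / 0.014² ≈ 2359.84 → 2360.
Additional respondents: 2360 − 338 = 2022.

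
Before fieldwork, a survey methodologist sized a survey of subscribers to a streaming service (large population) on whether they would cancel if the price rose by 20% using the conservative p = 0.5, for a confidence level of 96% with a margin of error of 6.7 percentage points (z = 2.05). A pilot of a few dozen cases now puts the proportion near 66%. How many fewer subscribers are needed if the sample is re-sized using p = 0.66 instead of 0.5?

24

Conservative (p = 0.5): n = 2.05² × 0.25 / 0.067² ≈ 234.04 → 235.
Using p = 0.66: p(1−p) = 0.2244, so n = 2.05² × 0.2244 / 0.067² ≈ 210.08 → 211.
Reduction: 235 − 211 = 24.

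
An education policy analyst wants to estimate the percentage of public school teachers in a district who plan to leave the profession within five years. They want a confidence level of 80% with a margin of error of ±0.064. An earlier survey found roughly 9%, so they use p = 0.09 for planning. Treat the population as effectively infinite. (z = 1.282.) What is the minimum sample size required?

33

With p = 0.09, p(1−p) = 0.0819.
n = z²·p(1−p)/E² = 1.282² × 0.0819 / 0.064² = 1.6435 × 0.0819 / 0.004096 ≈ 32.86.
Rounding up gives n = 33.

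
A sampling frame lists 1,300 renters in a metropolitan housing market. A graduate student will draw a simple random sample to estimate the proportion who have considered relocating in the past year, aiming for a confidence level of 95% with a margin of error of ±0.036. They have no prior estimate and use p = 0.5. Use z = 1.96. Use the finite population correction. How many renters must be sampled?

473

Unadjusted: n₀ = 1.96² × 0.50 × 0.50 / 0.036² ≈ 741.05, so n₀ = 742.
Finite population correction with N = 1,300: n = n₀ / (1 + (n₀−1)/N) = 742 / (1 + 741/1300) = 742 / 1.5700 ≈ 472.61.
Rounding up, n = 473.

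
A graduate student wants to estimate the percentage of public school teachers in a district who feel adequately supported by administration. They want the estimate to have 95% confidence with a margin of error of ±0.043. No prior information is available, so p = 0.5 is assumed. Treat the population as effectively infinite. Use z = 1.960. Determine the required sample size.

520

With p = 0.5, p(1−p) = 0.25.
n = z²·p(1−p)/E² = 1.960² × 0.2500 / 0.043² = 3.8416 × 0.2500 / 0.001849 ≈ 519.42.
Rounding up gives n = 520.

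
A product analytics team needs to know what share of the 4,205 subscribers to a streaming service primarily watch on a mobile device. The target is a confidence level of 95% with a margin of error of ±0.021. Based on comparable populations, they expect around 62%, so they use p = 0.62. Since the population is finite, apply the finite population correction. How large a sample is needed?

For 95% confidence, z = 1.960.
Unadjusted: n₀ = 1.960² × 0.62 × 0.38 / 0.021² ≈ 2052.34, so n₀ = 2053.
Finite population correction with N = 4,205: n = n₀ / (1 + (n₀−1)/N) = 2053 / (1 + 2052/4205) = 2053 / 1.4880 ≈ 1379.71.
Rounding up, n = 1380.

1380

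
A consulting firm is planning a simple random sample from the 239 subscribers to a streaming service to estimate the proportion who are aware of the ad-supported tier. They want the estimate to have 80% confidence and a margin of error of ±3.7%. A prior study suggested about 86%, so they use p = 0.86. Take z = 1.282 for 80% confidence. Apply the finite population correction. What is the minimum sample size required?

91

Unadjusted: n₀ = 1.282² × 0.86 × 0.14 / 0.037² ≈ 144.54, so n₀ = 145.
Finite population correction with N = 239: n = n₀ / (1 + (n₀−1)/N) = 145 / (1 + 144/239) = 145 / 1.6025 ≈ 90.48.
Rounding up, n = 91.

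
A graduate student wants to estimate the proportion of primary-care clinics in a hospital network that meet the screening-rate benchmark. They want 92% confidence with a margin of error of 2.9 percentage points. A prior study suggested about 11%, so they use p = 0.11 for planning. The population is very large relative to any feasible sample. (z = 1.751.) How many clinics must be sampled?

357

With p = 0.11, p(1−p) = 0.0979.
n = z²·p(1−p)/E² = 1.751² × 0.0979 / 0.029² = 3.0660 × 0.0979 / 0.000841 ≈ 356.91.
Rounding up gives n = 357.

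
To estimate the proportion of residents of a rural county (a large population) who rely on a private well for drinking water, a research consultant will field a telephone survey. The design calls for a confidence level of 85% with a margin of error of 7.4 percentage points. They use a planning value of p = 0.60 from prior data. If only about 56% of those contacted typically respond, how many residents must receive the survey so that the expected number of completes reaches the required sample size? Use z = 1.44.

Completed interviews needed: n₀ = 1.44² × 0.2400 / 0.074² ≈ 90.88 → 91.
At a 56% response rate, contacts needed = 91 / 0.56 ≈ 162.50 → 163.

163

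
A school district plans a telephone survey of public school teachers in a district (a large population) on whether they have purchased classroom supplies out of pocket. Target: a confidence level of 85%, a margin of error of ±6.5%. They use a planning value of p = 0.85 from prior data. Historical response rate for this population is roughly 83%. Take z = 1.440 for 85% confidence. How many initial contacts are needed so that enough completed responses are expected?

Completed interviews needed: n₀ = 1.440² × 0.1275 / 0.065² ≈ 62.58 → 63.
At an 83% response rate, contacts needed = 63 / 0.83 ≈ 75.90 → 76.

76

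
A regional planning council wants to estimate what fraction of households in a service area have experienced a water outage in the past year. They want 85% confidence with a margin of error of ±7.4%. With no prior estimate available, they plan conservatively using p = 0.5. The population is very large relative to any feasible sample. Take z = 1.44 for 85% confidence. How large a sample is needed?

With p = 0.5, p(1−p) = 0.25.
n = z²·p(1−p)/E² = 1.44² × 0.2500 / 0.074² = 2.0736 × 0.2500 / 0.005476 ≈ 94.67.
Rounding up gives n = 95.

95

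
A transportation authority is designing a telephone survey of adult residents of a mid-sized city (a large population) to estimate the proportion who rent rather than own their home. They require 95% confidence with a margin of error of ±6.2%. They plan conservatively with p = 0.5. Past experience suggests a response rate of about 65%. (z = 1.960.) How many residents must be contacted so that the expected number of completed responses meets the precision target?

Completed interviews needed: n₀ = 1.960² × 0.2500 / 0.062² ≈ 249.84 → 250.
At a 65% response rate, contacts needed = 250 / 0.65 ≈ 384.62 → 385.

385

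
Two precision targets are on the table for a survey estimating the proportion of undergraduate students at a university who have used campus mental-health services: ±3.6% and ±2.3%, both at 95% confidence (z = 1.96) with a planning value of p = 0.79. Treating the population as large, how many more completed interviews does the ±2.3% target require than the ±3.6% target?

713

At ±3.6%: n = 1.96² × 0.1659 / 0.036² ≈ 491.76 → 492.
At ±2.3%: n = 1.96² × 0.1659 / 0.023² ≈ 1204.77 → 1205.
Additional respondents: 1205 − 492 = 713.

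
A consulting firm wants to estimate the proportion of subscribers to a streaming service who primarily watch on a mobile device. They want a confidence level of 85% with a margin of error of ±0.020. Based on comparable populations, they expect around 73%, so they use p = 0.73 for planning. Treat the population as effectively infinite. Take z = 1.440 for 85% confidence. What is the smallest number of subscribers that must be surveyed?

1022

With p = 0.73, p(1−p) = 0.1971.
n = z²·p(1−p)/E² = 1.440² × 0.1971 / 0.020² = 2.0736 × 0.1971 / 0.000400 ≈ 1021.77.
Rounding up gives n = 1022.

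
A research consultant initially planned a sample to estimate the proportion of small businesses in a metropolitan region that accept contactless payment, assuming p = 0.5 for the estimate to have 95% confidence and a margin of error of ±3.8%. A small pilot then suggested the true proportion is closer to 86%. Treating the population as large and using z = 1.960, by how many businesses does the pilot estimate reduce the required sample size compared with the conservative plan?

345

Conservative (p = 0.5): n = 1.960² × 0.25 / 0.038² ≈ 665.10 → 666.
Using p = 0.86: p(1−p) = 0.1204, so n = 1.960² × 0.1204 / 0.038² ≈ 320.31 → 321.
Reduction: 666 − 321 = 345.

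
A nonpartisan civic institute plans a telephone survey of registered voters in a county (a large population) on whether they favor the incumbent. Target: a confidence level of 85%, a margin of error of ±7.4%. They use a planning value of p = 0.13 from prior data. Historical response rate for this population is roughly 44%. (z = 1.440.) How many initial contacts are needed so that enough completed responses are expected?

Completed interviews needed: n₀ = 1.440² × 0.1131 / 0.074² ≈ 42.83 → 43.
At a 44% response rate, contacts needed = 43 / 0.44 ≈ 97.73 → 98.

98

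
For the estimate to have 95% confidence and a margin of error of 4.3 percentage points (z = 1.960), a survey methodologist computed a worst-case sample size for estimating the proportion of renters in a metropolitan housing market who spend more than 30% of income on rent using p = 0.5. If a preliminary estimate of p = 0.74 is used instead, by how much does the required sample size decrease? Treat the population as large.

120

Conservative (p = 0.5): n = 1.960² × 0.25 / 0.043² ≈ 519.42 → 520.
Using p = 0.74: p(1−p) = 0.1924, so n = 1.960² × 0.1924 / 0.043² ≈ 399.74 → 400.
Reduction: 520 − 400 = 120.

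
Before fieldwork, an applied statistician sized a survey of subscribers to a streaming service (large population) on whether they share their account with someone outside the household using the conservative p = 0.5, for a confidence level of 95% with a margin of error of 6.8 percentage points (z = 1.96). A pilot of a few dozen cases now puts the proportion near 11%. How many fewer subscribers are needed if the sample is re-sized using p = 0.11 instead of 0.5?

Conservative (p = 0.5): n = 1.96² × 0.25 / 0.068² ≈ 207.70 → 208.
Using p = 0.11: p(1−p) = 0.0979, so n = 1.96² × 0.0979 / 0.068² ≈ 81.33 → 82.
Reduction: 208 − 82 = 126.

126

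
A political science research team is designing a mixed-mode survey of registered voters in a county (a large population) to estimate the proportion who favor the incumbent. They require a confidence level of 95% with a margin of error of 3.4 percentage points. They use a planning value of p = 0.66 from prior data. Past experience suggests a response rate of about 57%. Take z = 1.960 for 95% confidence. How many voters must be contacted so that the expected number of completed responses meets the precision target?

1309

Completed interviews needed: n₀ = 1.960² × 0.2244 / 0.034² ≈ 745.72 → 746.
At a 57% response rate, contacts needed = 746 / 0.57 ≈ 1308.77 → 1309.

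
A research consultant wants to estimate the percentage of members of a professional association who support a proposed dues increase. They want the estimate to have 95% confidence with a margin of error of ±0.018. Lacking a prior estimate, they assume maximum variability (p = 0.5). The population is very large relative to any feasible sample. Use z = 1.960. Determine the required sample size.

With p = 0.5, p(1−p) = 0.25.
n = z²·p(1−p)/E² = 1.960² × 0.2500 / 0.018² = 3.8416 × 0.2500 / 0.000324 ≈ 2964.20.
Rounding up gives n = 2965.

2965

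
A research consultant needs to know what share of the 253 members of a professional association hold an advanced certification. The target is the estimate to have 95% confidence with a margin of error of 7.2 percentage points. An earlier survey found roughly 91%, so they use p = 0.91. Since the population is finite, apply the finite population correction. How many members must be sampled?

For 95% confidence, z = 1.960.
Unadjusted: n₀ = 1.960² × 0.91 × 0.09 / 0.072² ≈ 60.69, so n₀ = 61.
Finite population correction with N = 253: n = n₀ / (1 + (n₀−1)/N) = 61 / (1 + 60/253) = 61 / 1.2372 ≈ 49.31.
Rounding up, n = 50.

50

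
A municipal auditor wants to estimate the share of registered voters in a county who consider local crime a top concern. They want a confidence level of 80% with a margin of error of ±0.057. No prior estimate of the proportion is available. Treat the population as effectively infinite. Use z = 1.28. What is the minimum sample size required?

With no prior estimate, use p = 0.5, giving p(1−p) = 0.25.
n = z²·p(1−p)/E² = 1.28² × 0.2500 / 0.057² = 1.6384 × 0.2500 / 0.003249 ≈ 126.07.
Rounding up gives n = 127.

127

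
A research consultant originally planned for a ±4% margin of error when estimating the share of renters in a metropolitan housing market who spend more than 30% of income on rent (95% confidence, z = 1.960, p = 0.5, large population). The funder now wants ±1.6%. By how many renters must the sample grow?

3151

At ±4%: n = 1.960² × 0.2500 / 0.040² ≈ 600.25 → 601.
At ±1.6%: n = 1.960² × 0.2500 / 0.016² ≈ 3751.56 → 3752.
Additional respondents: 3752 − 601 = 3151.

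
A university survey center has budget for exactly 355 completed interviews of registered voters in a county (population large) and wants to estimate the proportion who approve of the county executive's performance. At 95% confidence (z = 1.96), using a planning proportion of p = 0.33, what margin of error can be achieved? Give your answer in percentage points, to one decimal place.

4.9

SE(p̂) = √[p(1−p)/n] = √[0.2211/355] = 0.02496.
E = z × SE = 1.96 × 0.02496 = 0.04891, or 4.9 percentage points.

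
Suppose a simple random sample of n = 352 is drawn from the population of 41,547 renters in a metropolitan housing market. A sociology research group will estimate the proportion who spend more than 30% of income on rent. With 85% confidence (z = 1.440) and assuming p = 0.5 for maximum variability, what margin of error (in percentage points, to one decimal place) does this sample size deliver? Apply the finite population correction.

Finite-population factor: (N−n)/(N−1) = (41547−352)/(41547−1) = 0.9916.
SE(p̂) = √[p(1−p)/n · (N−n)/(N−1)] = √[0.2500/352 × 0.9916] = 0.02654.
E = z × SE = 1.440 × 0.02654 = 0.03821 ≈ 3.8 percentage points.

3.8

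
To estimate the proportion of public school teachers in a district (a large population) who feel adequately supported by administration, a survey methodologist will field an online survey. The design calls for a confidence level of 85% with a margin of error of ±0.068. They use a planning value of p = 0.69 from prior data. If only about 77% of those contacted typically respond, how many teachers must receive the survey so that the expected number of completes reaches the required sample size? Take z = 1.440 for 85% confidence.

125

Completed interviews needed: n₀ = 1.440² × 0.2139 / 0.068² ≈ 95.92 → 96.
At a 77% response rate, contacts needed = 96 / 0.77 ≈ 124.68 → 125.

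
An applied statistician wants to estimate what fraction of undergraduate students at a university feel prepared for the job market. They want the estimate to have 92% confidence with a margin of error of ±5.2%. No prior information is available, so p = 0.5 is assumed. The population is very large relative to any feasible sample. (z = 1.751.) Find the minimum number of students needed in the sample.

With p = 0.5, p(1−p) = 0.25.
n = z²·p(1−p)/E² = 1.751² × 0.2500 / 0.052² = 3.0660 × 0.2500 / 0.002704 ≈ 283.47.
Rounding up gives n = 284.

284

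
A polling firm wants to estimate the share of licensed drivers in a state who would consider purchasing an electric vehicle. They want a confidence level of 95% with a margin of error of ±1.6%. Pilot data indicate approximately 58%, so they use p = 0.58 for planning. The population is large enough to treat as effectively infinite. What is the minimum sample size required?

For 95% confidence, z = 1.960.
With p = 0.58, p(1−p) = 0.2436.
n = z²·p(1−p)/E² = 1.960² × 0.2436 / 0.016² = 3.8416 × 0.2436 / 0.000256 ≈ 3655.52.
Rounding up gives n = 3656.

3656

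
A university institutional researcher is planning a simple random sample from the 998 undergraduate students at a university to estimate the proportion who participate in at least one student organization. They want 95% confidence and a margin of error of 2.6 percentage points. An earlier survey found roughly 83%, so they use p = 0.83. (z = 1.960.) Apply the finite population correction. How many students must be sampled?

Unadjusted: n₀ = 1.960² × 0.83 × 0.17 / 0.026² ≈ 801.85, so n₀ = 802.
Finite population correction with N = 998: n = n₀ / (1 + (n₀−1)/N) = 802 / (1 + 801/998) = 802 / 1.8026 ≈ 444.91.
Rounding up, n = 445.

445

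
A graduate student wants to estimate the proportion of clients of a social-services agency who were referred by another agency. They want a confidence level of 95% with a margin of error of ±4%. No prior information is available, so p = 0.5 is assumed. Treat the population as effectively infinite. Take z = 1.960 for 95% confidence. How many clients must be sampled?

601

With p = 0.5, p(1−p) = 0.25.
n = z²·p(1−p)/E² = 1.960² × 0.2500 / 0.040² = 3.8416 × 0.2500 / 0.001600 ≈ 600.25.
Rounding up gives n = 601.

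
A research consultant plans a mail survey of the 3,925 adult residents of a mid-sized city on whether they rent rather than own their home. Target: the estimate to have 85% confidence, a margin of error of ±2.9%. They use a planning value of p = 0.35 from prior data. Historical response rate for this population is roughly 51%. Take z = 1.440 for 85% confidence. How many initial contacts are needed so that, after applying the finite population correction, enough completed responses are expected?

Completed interviews needed (unadjusted): n₀ = 1.440² × 0.2275 / 0.029² ≈ 560.93 → 561.
FPC for N = 3,925: n = 561 / (1 + 560/3925) = 561 / 1.1427 ≈ 490.95 → 491.
At a 51% response rate, contacts needed = 491 / 0.51 ≈ 962.75 → 963.

963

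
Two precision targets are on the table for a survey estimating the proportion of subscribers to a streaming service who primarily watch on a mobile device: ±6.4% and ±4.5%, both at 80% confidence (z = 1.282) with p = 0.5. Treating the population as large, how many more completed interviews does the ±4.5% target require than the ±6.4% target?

At ±6.4%: n = 1.282² × 0.2500 / 0.064² ≈ 100.31 → 101.
At ±4.5%: n = 1.282² × 0.2500 / 0.045² ≈ 202.90 → 203.
Additional respondents: 203 − 101 = 102.

102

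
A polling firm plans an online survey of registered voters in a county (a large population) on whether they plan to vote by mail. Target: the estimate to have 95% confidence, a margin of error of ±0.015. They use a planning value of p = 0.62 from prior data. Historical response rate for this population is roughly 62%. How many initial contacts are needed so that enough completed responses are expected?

For 95% confidence, z = 1.960.
Completed interviews needed: n₀ = 1.960² × 0.2356 / 0.015² ≈ 4022.58 → 4023.
At a 62% response rate, contacts needed = 4023 / 0.62 ≈ 6488.71 → 6489.

6489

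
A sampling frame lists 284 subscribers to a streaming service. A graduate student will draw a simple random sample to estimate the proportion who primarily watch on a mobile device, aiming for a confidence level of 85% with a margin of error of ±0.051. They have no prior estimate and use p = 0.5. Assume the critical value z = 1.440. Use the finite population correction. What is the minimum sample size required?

118

Unadjusted: n₀ = 1.440² × 0.50 × 0.50 / 0.051² ≈ 199.31, so n₀ = 200.
Finite population correction with N = 284: n = n₀ / (1 + (n₀−1)/N) = 200 / (1 + 199/284) = 200 / 1.7007 ≈ 117.60.
Rounding up, n = 118.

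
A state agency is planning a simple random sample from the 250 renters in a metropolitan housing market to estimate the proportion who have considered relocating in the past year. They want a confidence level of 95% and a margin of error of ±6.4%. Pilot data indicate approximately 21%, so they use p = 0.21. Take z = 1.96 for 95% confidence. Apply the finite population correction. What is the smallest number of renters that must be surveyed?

Unadjusted: n₀ = 1.96² × 0.21 × 0.79 / 0.064² ≈ 155.60, so n₀ = 156.
Finite population correction with N = 250: n = n₀ / (1 + (n₀−1)/N) = 156 / (1 + 155/250) = 156 / 1.6200 ≈ 96.30.
Rounding up, n = 97.

97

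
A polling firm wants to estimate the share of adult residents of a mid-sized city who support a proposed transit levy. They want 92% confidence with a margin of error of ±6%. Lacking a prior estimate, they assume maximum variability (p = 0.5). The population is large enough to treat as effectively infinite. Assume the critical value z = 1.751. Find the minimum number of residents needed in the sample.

213

With p = 0.5, p(1−p) = 0.25.
n = z²·p(1−p)/E² = 1.751² × 0.2500 / 0.060² = 3.0660 × 0.2500 / 0.003600 ≈ 212.92.
Rounding up gives n = 213.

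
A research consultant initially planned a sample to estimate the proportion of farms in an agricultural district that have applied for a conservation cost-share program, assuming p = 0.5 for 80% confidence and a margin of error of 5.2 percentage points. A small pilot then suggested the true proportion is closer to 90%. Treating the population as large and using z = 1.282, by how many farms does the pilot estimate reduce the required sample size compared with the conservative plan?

Conservative (p = 0.5): n = 1.282² × 0.25 / 0.052² ≈ 151.95 → 152.
Using p = 0.90: p(1−p) = 0.0900, so n = 1.282² × 0.0900 / 0.052² ≈ 54.70 → 55.
Reduction: 152 − 55 = 97.

97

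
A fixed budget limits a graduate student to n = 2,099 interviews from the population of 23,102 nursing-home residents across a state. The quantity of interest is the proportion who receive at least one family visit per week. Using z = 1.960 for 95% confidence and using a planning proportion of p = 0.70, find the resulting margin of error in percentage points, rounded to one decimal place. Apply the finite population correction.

Finite-population factor: (N−n)/(N−1) = (23102−2099)/(23102−1) = 0.9092.
SE(p̂) = √[p(1−p)/n · (N−n)/(N−1)] = √[0.2100/2099 × 0.9092] = 0.00954.
E = z × SE = 1.960 × 0.00954 = 0.01869 ≈ 1.9 percentage points.

1.9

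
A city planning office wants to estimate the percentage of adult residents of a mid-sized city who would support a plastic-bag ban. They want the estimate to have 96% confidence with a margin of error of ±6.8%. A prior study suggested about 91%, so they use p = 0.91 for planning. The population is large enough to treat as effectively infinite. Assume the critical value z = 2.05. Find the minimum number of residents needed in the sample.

75

With p = 0.91, p(1−p) = 0.0819.
n = z²·p(1−p)/E² = 2.05² × 0.0819 / 0.068² = 4.2025 × 0.0819 / 0.004624 ≈ 74.43.
Rounding up gives n = 75.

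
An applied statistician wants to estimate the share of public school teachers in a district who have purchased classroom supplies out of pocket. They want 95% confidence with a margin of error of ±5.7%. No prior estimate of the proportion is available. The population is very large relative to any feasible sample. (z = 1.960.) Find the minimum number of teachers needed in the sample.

With no prior estimate, use p = 0.5, giving p(1−p) = 0.25.
n = z²·p(1−p)/E² = 1.960² × 0.2500 / 0.057² = 3.8416 × 0.2500 / 0.003249 ≈ 295.60.
Rounding up gives n = 296.

296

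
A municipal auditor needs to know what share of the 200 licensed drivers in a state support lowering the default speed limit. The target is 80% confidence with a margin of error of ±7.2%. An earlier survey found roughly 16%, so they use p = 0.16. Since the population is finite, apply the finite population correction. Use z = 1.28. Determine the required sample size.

Unadjusted: n₀ = 1.28² × 0.16 × 0.84 / 0.072² ≈ 42.48, so n₀ = 43.
Finite population correction with N = 200: n = n₀ / (1 + (n₀−1)/N) = 43 / (1 + 42/200) = 43 / 1.2100 ≈ 35.54.
Rounding up, n = 36.

36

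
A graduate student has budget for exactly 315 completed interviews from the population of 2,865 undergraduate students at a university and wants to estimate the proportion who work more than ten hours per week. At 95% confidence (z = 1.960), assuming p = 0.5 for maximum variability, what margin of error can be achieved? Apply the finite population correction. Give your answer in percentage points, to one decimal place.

Finite-population factor: (N−n)/(N−1) = (2865−315)/(2865−1) = 0.8904.
SE(p̂) = √[p(1−p)/n · (N−n)/(N−1)] = √[0.2500/315 × 0.8904] = 0.02658.
E = z × SE = 1.960 × 0.02658 = 0.05210 ≈ 5.2 percentage points.

5.2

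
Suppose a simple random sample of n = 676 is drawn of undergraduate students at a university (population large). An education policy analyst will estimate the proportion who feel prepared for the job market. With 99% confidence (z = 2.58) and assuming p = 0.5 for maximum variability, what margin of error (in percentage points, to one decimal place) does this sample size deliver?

5.0

SE(p̂) = √[p(1−p)/n] = √[0.2500/676] = 0.01923.
E = z × SE = 2.58 × 0.01923 = 0.04962, or 5.0 percentage points.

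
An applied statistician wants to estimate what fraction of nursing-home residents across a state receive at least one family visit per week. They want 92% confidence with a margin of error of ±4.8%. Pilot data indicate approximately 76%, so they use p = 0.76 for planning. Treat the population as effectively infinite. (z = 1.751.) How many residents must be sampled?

With p = 0.76, p(1−p) = 0.1824.
n = z²·p(1−p)/E² = 1.751² × 0.1824 / 0.048² = 3.0660 × 0.1824 / 0.002304 ≈ 242.73.
Rounding up gives n = 243.

243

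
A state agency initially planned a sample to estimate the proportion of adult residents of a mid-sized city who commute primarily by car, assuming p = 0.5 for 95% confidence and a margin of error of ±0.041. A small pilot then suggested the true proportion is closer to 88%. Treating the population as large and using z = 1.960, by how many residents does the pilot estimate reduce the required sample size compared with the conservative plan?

Conservative (p = 0.5): n = 1.960² × 0.25 / 0.041² ≈ 571.33 → 572.
Using p = 0.88: p(1−p) = 0.1056, so n = 1.960² × 0.1056 / 0.041² ≈ 241.33 → 242.
Reduction: 572 − 242 = 330.

330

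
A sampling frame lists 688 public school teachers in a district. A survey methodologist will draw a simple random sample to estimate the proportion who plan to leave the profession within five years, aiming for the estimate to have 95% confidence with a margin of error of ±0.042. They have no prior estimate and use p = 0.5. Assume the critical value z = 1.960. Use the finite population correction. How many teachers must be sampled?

305

Unadjusted: n₀ = 1.960² × 0.50 × 0.50 / 0.042² ≈ 544.44, so n₀ = 545.
Finite population correction with N = 688: n = n₀ / (1 + (n₀−1)/N) = 545 / (1 + 544/688) = 545 / 1.7907 ≈ 304.35.
Rounding up, n = 305.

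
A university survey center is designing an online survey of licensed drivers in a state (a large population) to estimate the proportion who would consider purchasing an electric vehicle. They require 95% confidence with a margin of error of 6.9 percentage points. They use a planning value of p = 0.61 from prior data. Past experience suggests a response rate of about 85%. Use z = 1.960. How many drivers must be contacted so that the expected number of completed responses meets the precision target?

Completed interviews needed: n₀ = 1.960² × 0.2379 / 0.069² ≈ 191.96 → 192.
At an 85% response rate, contacts needed = 192 / 0.85 ≈ 225.88 → 226.

226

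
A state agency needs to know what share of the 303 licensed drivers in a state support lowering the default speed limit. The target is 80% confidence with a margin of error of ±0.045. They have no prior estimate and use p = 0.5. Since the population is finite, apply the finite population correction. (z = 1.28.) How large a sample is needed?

Unadjusted: n₀ = 1.28² × 0.50 × 0.50 / 0.045² ≈ 202.27, so n₀ = 203.
Finite population correction with N = 303: n = n₀ / (1 + (n₀−1)/N) = 203 / (1 + 202/303) = 203 / 1.6667 ≈ 121.80.
Rounding up, n = 122.

122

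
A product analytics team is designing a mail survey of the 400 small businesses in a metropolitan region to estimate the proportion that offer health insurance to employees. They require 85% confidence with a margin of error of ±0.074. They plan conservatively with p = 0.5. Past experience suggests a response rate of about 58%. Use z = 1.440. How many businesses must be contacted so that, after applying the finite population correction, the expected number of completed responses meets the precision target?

Completed interviews needed (unadjusted): n₀ = 1.440² × 0.2500 / 0.074² ≈ 94.67 → 95.
FPC for N = 400: n = 95 / (1 + 94/400) = 95 / 1.2350 ≈ 76.92 → 77.
At a 58% response rate, contacts needed = 77 / 0.58 ≈ 132.76 → 133.

133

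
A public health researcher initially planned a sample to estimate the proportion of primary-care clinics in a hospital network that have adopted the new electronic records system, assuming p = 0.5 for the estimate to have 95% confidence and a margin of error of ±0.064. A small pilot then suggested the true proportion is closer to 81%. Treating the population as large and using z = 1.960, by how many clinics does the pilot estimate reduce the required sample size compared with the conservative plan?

90

Conservative (p = 0.5): n = 1.960² × 0.25 / 0.064² ≈ 234.47 → 235.
Using p = 0.81: p(1−p) = 0.1539, so n = 1.960² × 0.1539 / 0.064² ≈ 144.34 → 145.
Reduction: 235 − 145 = 90.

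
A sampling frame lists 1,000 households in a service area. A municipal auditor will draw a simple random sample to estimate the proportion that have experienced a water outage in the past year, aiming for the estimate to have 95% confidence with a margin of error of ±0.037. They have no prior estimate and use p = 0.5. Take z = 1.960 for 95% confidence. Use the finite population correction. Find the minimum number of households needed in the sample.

413

Unadjusted: n₀ = 1.960² × 0.50 × 0.50 / 0.037² ≈ 701.53, so n₀ = 702.
Finite population correction with N = 1,000: n = n₀ / (1 + (n₀−1)/N) = 702 / (1 + 701/1000) = 702 / 1.7010 ≈ 412.70.
Rounding up, n = 413.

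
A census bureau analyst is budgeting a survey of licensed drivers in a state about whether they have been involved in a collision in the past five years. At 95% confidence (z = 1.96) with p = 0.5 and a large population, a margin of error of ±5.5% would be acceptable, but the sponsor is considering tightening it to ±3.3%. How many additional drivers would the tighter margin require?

564

At ±5.5%: n = 1.96² × 0.2500 / 0.055² ≈ 317.49 → 318.
At ±3.3%: n = 1.96² × 0.2500 / 0.033² ≈ 881.91 → 882.
Additional respondents: 882 − 318 = 564.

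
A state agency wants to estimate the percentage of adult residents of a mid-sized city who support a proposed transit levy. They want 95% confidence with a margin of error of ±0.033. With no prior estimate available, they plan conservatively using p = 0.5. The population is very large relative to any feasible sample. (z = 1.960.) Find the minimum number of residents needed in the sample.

With p = 0.5, p(1−p) = 0.25.
n = z²·p(1−p)/E² = 1.960² × 0.2500 / 0.033² = 3.8416 × 0.2500 / 0.001089 ≈ 881.91.
Rounding up gives n = 882.

882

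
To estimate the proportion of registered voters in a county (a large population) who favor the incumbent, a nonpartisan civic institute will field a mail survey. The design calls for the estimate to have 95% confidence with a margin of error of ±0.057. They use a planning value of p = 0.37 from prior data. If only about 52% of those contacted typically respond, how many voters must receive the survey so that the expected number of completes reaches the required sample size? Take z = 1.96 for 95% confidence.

531

Completed interviews needed: n₀ = 1.96² × 0.2331 / 0.057² ≈ 275.62 → 276.
At a 52% response rate, contacts needed = 276 / 0.52 ≈ 530.77 → 531.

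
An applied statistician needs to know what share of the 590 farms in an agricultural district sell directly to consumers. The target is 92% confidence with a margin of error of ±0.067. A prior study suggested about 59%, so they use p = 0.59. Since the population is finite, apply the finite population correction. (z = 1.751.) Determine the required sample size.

130

Unadjusted: n₀ = 1.751² × 0.59 × 0.41 / 0.067² ≈ 165.22, so n₀ = 166.
Finite population correction with N = 590: n = n₀ / (1 + (n₀−1)/N) = 166 / (1 + 165/590) = 166 / 1.2797 ≈ 129.72.
Rounding up, n = 130.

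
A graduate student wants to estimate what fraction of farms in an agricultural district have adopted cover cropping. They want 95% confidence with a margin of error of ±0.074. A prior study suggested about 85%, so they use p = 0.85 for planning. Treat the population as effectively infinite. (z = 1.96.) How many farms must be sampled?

With p = 0.85, p(1−p) = 0.1275.
n = z²·p(1−p)/E² = 1.96² × 0.1275 / 0.074² = 3.8416 × 0.1275 / 0.005476 ≈ 89.45.
Rounding up gives n = 90.

90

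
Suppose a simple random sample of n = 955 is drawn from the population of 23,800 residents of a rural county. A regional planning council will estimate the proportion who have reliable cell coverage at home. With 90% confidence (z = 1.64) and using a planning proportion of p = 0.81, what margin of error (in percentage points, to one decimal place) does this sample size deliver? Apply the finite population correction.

Finite-population factor: (N−n)/(N−1) = (23800−955)/(23800−1) = 0.9599.
SE(p̂) = √[p(1−p)/n · (N−n)/(N−1)] = √[0.1539/955 × 0.9599] = 0.01244.
E = z × SE = 1.64 × 0.01244 = 0.02040 ≈ 2.0 percentage points.

2.0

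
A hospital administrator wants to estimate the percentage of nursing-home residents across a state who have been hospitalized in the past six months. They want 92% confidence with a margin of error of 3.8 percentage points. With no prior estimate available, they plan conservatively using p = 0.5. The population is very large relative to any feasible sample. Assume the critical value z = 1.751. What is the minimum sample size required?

With p = 0.5, p(1−p) = 0.25.
n = z²·p(1−p)/E² = 1.751² × 0.2500 / 0.038² = 3.0660 × 0.2500 / 0.001444 ≈ 530.82.
Rounding up gives n = 531.

531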